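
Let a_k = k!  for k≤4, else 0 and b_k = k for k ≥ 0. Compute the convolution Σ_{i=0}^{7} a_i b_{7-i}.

The convolution is the t^7 coefficient of A(t)B(t).
Σ = 1·7 + 1·6 + 2·5 + 6·4 + 24·3 + 0·2 + 0·1 + 0·0 = 119.

119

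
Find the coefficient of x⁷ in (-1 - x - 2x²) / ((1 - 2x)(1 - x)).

-508

The denominator gives the recurrence a_n = 3a_(n−1) − 2a_(n−2) for n ≥ 3; the numerator fixes a_0 = -1, a_1 = -4, a_2 = -12.
Iterating: -1, -4, -12, -28, -60, -124, -252, -508, so a_7 = -508.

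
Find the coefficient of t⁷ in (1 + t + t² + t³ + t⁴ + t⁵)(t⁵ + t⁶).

(1 + t + t² + t³ + t⁴ + t⁵) has coefficients 1,1,1,1,1,1 for degrees 0…5.
(t⁵ + t⁶) has coefficients 0,0,0,0,0,1,1,0 for degrees 0…7.
[t⁷] = 1·0 + 1·1 + 1·1 + 1·0 + 1·0 + 1·0 = 2.

2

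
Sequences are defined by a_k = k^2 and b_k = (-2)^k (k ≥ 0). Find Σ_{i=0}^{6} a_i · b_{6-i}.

The convolution is the x^6 coefficient of A(x)B(x).
Σ = 0·64 + 1·(-32) + 4·16 + 9·(-8) + 16·4 + 25·(-2) + 36·1 = 10.

10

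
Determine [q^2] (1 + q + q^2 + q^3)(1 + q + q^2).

(1 + q + q^2 + q^3) has coefficients 1,1,1 for degrees 0…2.
(1 + q + q^2) has coefficients 1,1,1 for degrees 0…2.
[q^2] = 1·1 + 1·1 + 1·1 = 3.

3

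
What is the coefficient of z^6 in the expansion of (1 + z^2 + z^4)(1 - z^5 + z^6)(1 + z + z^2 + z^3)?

1

(1 + z^2 + z^4) has coefficients 1,0,1,0,1 for degrees 0…4.
(1 - z^5 + z^6) has coefficients 1,0,0,0,0,-1,1 for degrees 0…6.
Finally multiplying by (1 + z + z^2 + z^3), the product of all factors after the first has coefficients 1,1,1,1,0,-1,0 for degrees 0…6.
[z^6] = 1·0 + 1·0 + 1·1 = 1.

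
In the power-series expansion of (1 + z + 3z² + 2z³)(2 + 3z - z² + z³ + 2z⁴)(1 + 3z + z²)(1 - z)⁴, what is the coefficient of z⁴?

-7

(1 + z + 3z² + 2z³) has coefficients 1,1,3,2 for degrees 0…3.
(2 + 3z - z² + z³ + 2z⁴) has coefficients 2,3,-1,1,2 for degrees 0…4.
Multiplying by (1 + 3z + z²) gives running coefficients 2,9,10,1,4 for degrees 0…4.
Finally multiplying by (1 - z)⁴, the product of all factors after the first has coefficients 2,1,-14,7,26 for degrees 0…4.
[z⁴] = 1·26 + 1·7 + 3·(-14) + 2·1 = -7.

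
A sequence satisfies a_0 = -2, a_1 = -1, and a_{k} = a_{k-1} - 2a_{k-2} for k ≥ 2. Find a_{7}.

The ordinary generating function has denominator 1 - q + 2q^2.
Iterating the recurrence: a_0,…,a_{7} = -2, -1, 3, 5, -1, -11, -9, 13.

13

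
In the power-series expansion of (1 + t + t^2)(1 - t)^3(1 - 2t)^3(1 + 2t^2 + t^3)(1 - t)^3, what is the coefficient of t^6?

617

(1 + t + t^2) has coefficients 1,1,1 for degrees 0…2.
(1 - t)^3 has coefficients 1,-3,3,-1,0,0,0 for degrees 0…6.
Multiplying by (1 - 2t)^3 gives running coefficients 1,-9,33,-63,66,-36,8 for degrees 0…6.
Multiplying by (1 + 2t^2 + t^3) gives running coefficients 1,-9,35,-80,123,-129,77 for degrees 0…6.
Finally multiplying by (1 - t)^3, the product of all factors after the first has coefficients 1,-12,65,-213,477,-773,913 for degrees 0…6.
[t^6] = 1·913 + 1·(-773) + 1·477 = 617.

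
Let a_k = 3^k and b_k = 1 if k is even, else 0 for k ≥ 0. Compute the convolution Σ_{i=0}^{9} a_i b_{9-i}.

22143

The convolution is the t^9 coefficient of A(t)B(t).
Σ = 1·0 + 3·1 + 9·0 + 27·1 + 81·0 + 243·1 + 729·0 + 2187·1 + 6561·0 + 19683·1 = 22143.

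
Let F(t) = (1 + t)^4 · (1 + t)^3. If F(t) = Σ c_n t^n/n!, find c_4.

840

The EGF product rule gives c_4 = Σ_{k_1+k_2=4} C(4; k_1,k_2) · ∏ g_i(k_i), where (1+t)^4 gives the falling factorial (4)_k; (1+t)^3 gives the falling factorial (3)_k.
g_1(k) for k = 0…4: 1, 4, 12, 24, 24.
g_2(k) for k = 0…4: 1, 3, 6, 6, 0.
c_4 = Σ_k C(4,k)·g_1(k)·g_2(4−k) = 4·4·6 + 6·12·6 + 4·24·3 + 1·24·1 = 96 + 432 + 288 + 24 = 840.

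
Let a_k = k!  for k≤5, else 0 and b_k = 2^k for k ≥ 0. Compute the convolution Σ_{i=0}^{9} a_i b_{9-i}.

This is [x^9] in the product of the two ordinary generating functions.
Σ = 1·512 + 1·256 + 2·128 + 6·64 + 24·32 + 120·16 + 0·8 + 0·4 + 0·2 + 0·1 = 4096.

4096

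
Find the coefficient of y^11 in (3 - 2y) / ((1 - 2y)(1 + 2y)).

-2048

The denominator gives the recurrence a_n = 4a_(n−2) for n ≥ 2; the numerator fixes a_0 = 3, a_1 = -2.
Iterating: 3, -2, 12, -8, 48, -32, 192, -128, 768, -512, 3072, -2048, so a_11 = -2048.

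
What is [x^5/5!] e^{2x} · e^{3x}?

3125

The EGF product rule gives c_5 = Σ_{k_1+k_2=5} C(5; k_1,k_2) · ∏ g_i(k_i), where e^{2x} gives (2)^k; e^{3x} gives (3)^k.
g_1(k) for k = 0…5: 1, 2, 4, 8, 16, 32.
g_2(k) for k = 0…5: 1, 3, 9, 27, 81, 243.
c_5 = Σ_k C(5,k)·g_1(k)·g_2(5−k) = 1·1·243 + 5·2·81 + 10·4·27 + 10·8·9 + 5·16·3 + 1·32·1 = 243 + 810 + 1080 + 720 + 240 + 32 = 3125.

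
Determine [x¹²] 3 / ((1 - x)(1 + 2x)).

8193

Partial fractions give a closed form: a_n = (1)·1^n + (2)·(-2)^n.
At n = 12: a_12 = 8193.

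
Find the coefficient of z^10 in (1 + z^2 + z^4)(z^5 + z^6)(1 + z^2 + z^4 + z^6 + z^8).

(1 + z^2 + z^4) has coefficients 1,0,1,0,1 for degrees 0…4.
(z^5 + z^6) has coefficients 0,0,0,0,0,1,1,0,0,0,0 for degrees 0…10.
Finally multiplying by (1 + z^2 + z^4 + z^6 + z^8), the product of all factors after the first has coefficients 0,0,0,0,0,1,1,1,1,1,1 for degrees 0…10.
[z^10] = 1·1 + 1·1 + 1·1 = 3.

3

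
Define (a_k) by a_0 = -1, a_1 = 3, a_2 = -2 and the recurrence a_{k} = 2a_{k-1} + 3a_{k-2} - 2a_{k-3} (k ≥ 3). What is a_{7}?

The ordinary generating function has denominator 1 - 2t - 3t^2 + 2t^3.
Iterating the recurrence: a_0,…,a_{7} = -1, 3, -2, 7, 2, 29, 50, 183.

183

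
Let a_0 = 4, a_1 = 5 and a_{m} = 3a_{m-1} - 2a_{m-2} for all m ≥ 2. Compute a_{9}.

The ordinary generating function has denominator 1 - 3z + 2z^2.
Iterating the recurrence: a_0,…,a_{9} = 4, 5, 7, 11, 19, 35, 67, 131, 259, 515.

515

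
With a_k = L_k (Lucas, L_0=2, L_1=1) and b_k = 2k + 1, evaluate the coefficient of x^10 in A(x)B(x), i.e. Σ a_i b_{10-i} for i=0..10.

1335

Write out a_i and b_{10-i} for i = 0,…,10 and sum the products.
Σ = 2·21 + 1·19 + 3·17 + 4·15 + 7·13 + 11·11 + 18·9 + 29·7 + 47·5 + 76·3 + 123·1 = 1335.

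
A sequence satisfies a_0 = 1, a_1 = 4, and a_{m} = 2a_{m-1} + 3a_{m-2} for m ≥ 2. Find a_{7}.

The ordinary generating function has denominator 1 - 2y - 3y^2.
Iterating the recurrence: a_0,…,a_{7} = 1, 4, 11, 34, 101, 304, 911, 2734.

2734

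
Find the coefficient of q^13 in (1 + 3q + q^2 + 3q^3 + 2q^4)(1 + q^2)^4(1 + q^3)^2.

(1 + 3q + q^2 + 3q^3 + 2q^4) has coefficients 1,3,1,3,2 for degrees 0…4.
(1 + q^2)^4 has coefficients 1,0,4,0,6,0,4,0,1,0,0,0,0,0 for degrees 0…13.
Finally multiplying by (1 + q^3)^2, the product of all factors after the first has coefficients 1,0,4,2,6,8,5,12,5,8,6,2,4,0 for degrees 0…13.
[q^13] = 1·0 + 3·4 + 1·2 + 3·6 + 2·8 = 48.

48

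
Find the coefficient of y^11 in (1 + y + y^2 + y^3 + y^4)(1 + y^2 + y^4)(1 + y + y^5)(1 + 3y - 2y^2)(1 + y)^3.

(1 + y + y^2 + y^3 + y^4) has coefficients 1,1,1,1,1 for degrees 0…4.
(1 + y^2 + y^4) has coefficients 1,0,1,0,1,0,0,0,0,0,0,0 for degrees 0…11.
Multiplying by (1 + y + y^5) gives running coefficients 1,1,1,1,1,2,0,1,0,1,0,0 for degrees 0…11.
Multiplying by (1 + 3y - 2y^2) gives running coefficients 1,4,2,2,2,3,4,-3,3,-1,3,-2 for degrees 0…11.
Finally multiplying by (1 + y)^3, the product of all factors after the first has coefficients 1,7,17,21,18,17,21,20,9,3,6,7 for degrees 0…11.
[y^11] = 1·7 + 1·6 + 1·3 + 1·9 + 1·20 = 45.

45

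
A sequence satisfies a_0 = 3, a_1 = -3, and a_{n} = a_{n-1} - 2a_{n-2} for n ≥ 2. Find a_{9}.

The ordinary generating function has denominator 1 - y + 2y^2.
Iterating the recurrence: a_0,…,a_{9} = 3, -3, -9, -3, 15, 21, -9, -51, -33, 69.

69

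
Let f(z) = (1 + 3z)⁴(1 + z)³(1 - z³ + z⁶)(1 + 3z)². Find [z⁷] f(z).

(1 + 3z)⁴ has coefficients 1,12,54,108,81 for degrees 0…4.
(1 + z)³ has coefficients 1,3,3,1,0,0,0,0 for degrees 0…7.
Multiplying by (1 - z³ + z⁶) gives running coefficients 1,3,3,0,-3,-3,0,3 for degrees 0…7.
Finally multiplying by (1 + 3z)², the product of all factors after the first has coefficients 1,9,30,45,24,-21,-45,-24 for degrees 0…7.
[z⁷] = 1·(-24) + 12·(-45) + 54·(-21) + 108·24 + 81·45 = 4539.

4539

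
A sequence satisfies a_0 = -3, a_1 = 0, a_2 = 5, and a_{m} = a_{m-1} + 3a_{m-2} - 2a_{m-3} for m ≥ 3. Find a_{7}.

The ordinary generating function has denominator 1 - z - 3z^2 + 2z^3.
Iterating the recurrence: a_0,…,a_{7} = -3, 0, 5, 11, 26, 49, 105, 200.

200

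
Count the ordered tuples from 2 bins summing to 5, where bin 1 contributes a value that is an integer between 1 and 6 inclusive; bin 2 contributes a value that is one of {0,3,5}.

The generating function for the choices is (y + y² + y³ + y⁴ + y⁵ + y⁶)·(1 + y³ + y⁵); the count is [y⁵].
(y + y² + y³ + y⁴ + y⁵ + y⁶) has coefficients 0,1,1,1,1,1 for degrees 0…5.
(1 + y³ + y⁵) has coefficients 1,0,0,1,0,1 for degrees 0…5.
[y⁵] = 1·0 + 1·1 + 1·0 + 1·0 + 1·1 = 2.

2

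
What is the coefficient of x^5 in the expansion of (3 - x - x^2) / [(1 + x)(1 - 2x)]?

The denominator gives the recurrence a_n = a_(n−1) + 2a_(n−2) for n ≥ 3; the numerator fixes a_0 = 3, a_1 = 2, a_2 = 7.
Iterating: 3, 2, 7, 11, 25, 47, so a_5 = 47.

47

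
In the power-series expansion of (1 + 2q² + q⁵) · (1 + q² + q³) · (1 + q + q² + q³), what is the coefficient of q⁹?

(1 + 2q² + q⁵) has coefficients 1,0,2,0,0,1 for degrees 0…5.
(1 + q² + q³) has coefficients 1,0,1,1,0,0,0,0,0,0 for degrees 0…9.
Finally multiplying by (1 + q + q² + q³), the product of all factors after the first has coefficients 1,1,2,3,2,2,1,0,0,0 for degrees 0…9.
[q⁹] = 1·0 + 2·0 + 1·2 = 2.

2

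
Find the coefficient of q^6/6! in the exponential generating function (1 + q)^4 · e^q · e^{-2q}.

The EGF product rule gives c_6 = Σ_{k_1+k_2+k_3=6} C(6; k_1,k_2,k_3) · ∏ g_i(k_i), where (1+q)^4 gives the falling factorial (4)_k; e^q gives (1)^k; e^{-2q} gives (-2)^k.
g_1(k) for k = 0…6: 1, 4, 12, 24, 24, 0, 0.
g_2(k) for k = 0…6: 1, 1, 1, 1, 1, 1, 1.
g_3(k) for k = 0…6: 1, -2, 4, -8, 16, -32, 64.
First combine the last two factors: h(k) = Σ_j C(k,j)·g_2(j)·g_3(k−j) for k = 0…6: 1, -1, 1, -1, 1, -1, 1.
c_6 = Σ_k C(6,k)·g_1(k)·h(6−k) = 1·1·1 + 6·4·(-1) + 15·12·1 + 20·24·(-1) + 15·24·1 = 1 − 24 + 180 − 480 + 360 = 37.

37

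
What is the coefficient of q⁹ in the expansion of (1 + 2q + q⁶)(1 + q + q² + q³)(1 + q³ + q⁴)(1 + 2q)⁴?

490

(1 + 2q + q⁶) has coefficients 1,2,0,0,0,0,1 for degrees 0…6.
(1 + q + q² + q³) has coefficients 1,1,1,1,0,0,0,0,0,0 for degrees 0…9.
Multiplying by (1 + q³ + q⁴) gives running coefficients 1,1,1,2,2,2,2,1,0,0 for degrees 0…9.
Finally multiplying by (1 + 2q)⁴, the product of all factors after the first has coefficients 1,9,33,66,90,114,146,161,152,120 for degrees 0…9.
[q⁹] = 1·120 + 2·152 + 1·66 = 490.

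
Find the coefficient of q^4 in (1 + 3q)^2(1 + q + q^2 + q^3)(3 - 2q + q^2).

(1 + 3q)^2 has coefficients 1,6,9 for degrees 0…2.
(1 + q + q^2 + q^3) has coefficients 1,1,1,1,0 for degrees 0…4.
Finally multiplying by (3 - 2q + q^2), the product of all factors after the first has coefficients 3,1,2,2,-1 for degrees 0…4.
[q^4] = 1·(-1) + 6·2 + 9·2 = 29.

29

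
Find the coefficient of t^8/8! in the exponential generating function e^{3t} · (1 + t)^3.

263169

The EGF product rule gives c_8 = Σ_{k_1+k_2=8} C(8; k_1,k_2) · ∏ g_i(k_i), where e^{3t} gives (3)^k; (1+t)^3 gives the falling factorial (3)_k.
g_1(k) for k = 0…8: 1, 3, 9, 27, 81, 243, 729, 2187, 6561.
g_2(k) for k = 0…8: 1, 3, 6, 6, 0, 0, 0, 0, 0.
c_8 = Σ_k C(8,k)·g_1(k)·g_2(8−k) = 56·243·6 + 28·729·6 + 8·2187·3 + 1·6561·1 = 81648 + 122472 + 52488 + 6561 = 263169.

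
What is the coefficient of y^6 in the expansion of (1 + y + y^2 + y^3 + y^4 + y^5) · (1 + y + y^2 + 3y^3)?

5

(1 + y + y^2 + y^3 + y^4 + y^5) has coefficients 1,1,1,1,1,1 for degrees 0…5.
(1 + y + y^2 + 3y^3) has coefficients 1,1,1,3,0,0,0 for degrees 0…6.
[y^6] = 1·0 + 1·0 + 1·0 + 1·3 + 1·1 + 1·1 = 5.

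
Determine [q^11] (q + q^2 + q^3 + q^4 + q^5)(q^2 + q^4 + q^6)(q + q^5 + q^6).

(q + q^2 + q^3 + q^4 + q^5) has coefficients 0,1,1,1,1,1 for degrees 0…5.
(q^2 + q^4 + q^6) has coefficients 0,0,1,0,1,0,1,0,0,0,0,0 for degrees 0…11.
Finally multiplying by (q + q^5 + q^6), the product of all factors after the first has coefficients 0,0,0,1,0,1,0,2,1,1,1,1 for degrees 0…11.
[q^11] = 1·1 + 1·1 + 1·1 + 1·2 + 1·0 = 5.

5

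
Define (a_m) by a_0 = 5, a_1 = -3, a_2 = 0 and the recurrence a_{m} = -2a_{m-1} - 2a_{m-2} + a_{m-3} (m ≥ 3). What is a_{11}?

756

The ordinary generating function has denominator 1 + 2z + 2z^2 - z^3.
Iterating the recurrence: a_0,…,a_{11} = 5, -3, 0, 11, -25, 28, 5, -91, 200, -213, -65, 756.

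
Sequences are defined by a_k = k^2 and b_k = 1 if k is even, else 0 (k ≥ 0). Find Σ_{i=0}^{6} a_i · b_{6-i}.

56

This is [x^6] in the product of the two ordinary generating functions.
Σ = 0·1 + 1·0 + 4·1 + 9·0 + 16·1 + 25·0 + 36·1 = 56.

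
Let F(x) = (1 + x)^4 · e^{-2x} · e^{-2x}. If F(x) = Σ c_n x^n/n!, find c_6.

640

The EGF product rule gives c_6 = Σ_{k_1+k_2+k_3=6} C(6; k_1,k_2,k_3) · ∏ g_i(k_i), where (1+x)^4 gives the falling factorial (4)_k; e^{-2x} gives (-2)^k; e^{-2x} gives (-2)^k.
g_1(k) for k = 0…6: 1, 4, 12, 24, 24, 0, 0.
g_2(k) for k = 0…6: 1, -2, 4, -8, 16, -32, 64.
g_3(k) for k = 0…6: 1, -2, 4, -8, 16, -32, 64.
First combine the last two factors: h(k) = Σ_j C(k,j)·g_2(j)·g_3(k−j) for k = 0…6: 1, -4, 16, -64, 256, -1024, 4096.
c_6 = Σ_k C(6,k)·g_1(k)·h(6−k) = 1·1·4096 + 6·4·(-1024) + 15·12·256 + 20·24·(-64) + 15·24·16 = 4096 − 24576 + 46080 − 30720 + 5760 = 640.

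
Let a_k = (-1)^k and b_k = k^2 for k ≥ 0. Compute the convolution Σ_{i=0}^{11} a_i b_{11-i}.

The convolution is the x^11 coefficient of A(x)B(x).
Σ = 1·121 − 1·100 + 1·81 − 1·64 + 1·49 − 1·36 + 1·25 − 1·16 + 1·9 − 1·4 + 1·1 − 1·0 = 66.

66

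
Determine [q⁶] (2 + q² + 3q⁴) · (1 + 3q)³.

(2 + q² + 3q⁴) has coefficients 2,0,1,0,3 for degrees 0…4.
(1 + 3q)³ has coefficients 1,9,27,27,0,0,0 for degrees 0…6.
[q⁶] = 2·0 + 1·0 + 3·27 = 81.

81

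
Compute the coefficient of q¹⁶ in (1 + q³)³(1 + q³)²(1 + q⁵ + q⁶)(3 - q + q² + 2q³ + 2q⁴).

29

(1 + q³)³ has coefficients 1,0,0,3,0,0,3,0,0,1 for degrees 0…9.
(1 + q³)² has coefficients 1,0,0,2,0,0,1,0,0,0,0,0,0,0,0,0,0 for degrees 0…16.
Multiplying by (1 + q⁵ + q⁶) gives running coefficients 1,0,0,2,0,1,2,0,2,2,0,1,1,0,0,0,0 for degrees 0…16.
Finally multiplying by (3 - q + q² + 2q³ + 2q⁴), the product of all factors after the first has coefficients 3,-1,1,8,0,5,9,3,10,10,4,9,10,4,3,4,2 for degrees 0…16.
[q¹⁶] = 1·2 + 3·4 + 3·4 + 1·3 = 29.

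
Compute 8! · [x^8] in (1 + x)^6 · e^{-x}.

-887

The EGF product rule gives c_8 = Σ_{k_1+k_2=8} C(8; k_1,k_2) · ∏ g_i(k_i), where (1+x)^6 gives the falling factorial (6)_k; e^{-x} gives (-1)^k.
g_1(k) for k = 0…8: 1, 6, 30, 120, 360, 720, 720, 0, 0.
g_2(k) for k = 0…8: 1, -1, 1, -1, 1, -1, 1, -1, 1.
c_8 = Σ_k C(8,k)·g_1(k)·g_2(8−k) = 1·1·1 + 8·6·(-1) + 28·30·1 + 56·120·(-1) + 70·360·1 + 56·720·(-1) + 28·720·1 = 1 − 48 + 840 − 6720 + 25200 − 40320 + 20160 = -887.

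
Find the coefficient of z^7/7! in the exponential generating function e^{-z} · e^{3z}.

128

The EGF product rule gives c_7 = Σ_{k_1+k_2=7} C(7; k_1,k_2) · ∏ g_i(k_i), where e^{-z} gives (-1)^k; e^{3z} gives (3)^k.
g_1(k) for k = 0…7: 1, -1, 1, -1, 1, -1, 1, -1.
g_2(k) for k = 0…7: 1, 3, 9, 27, 81, 243, 729, 2187.
c_7 = Σ_k C(7,k)·g_1(k)·g_2(7−k) = 1·1·2187 + 7·(-1)·729 + 21·1·243 + 35·(-1)·81 + 35·1·27 + 21·(-1)·9 + 7·1·3 + 1·(-1)·1 = 2187 − 5103 + 5103 − 2835 + 945 − 189 + 21 − 1 = 128.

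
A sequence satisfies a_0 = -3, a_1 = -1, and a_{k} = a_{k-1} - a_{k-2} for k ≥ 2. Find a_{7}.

The ordinary generating function has denominator 1 - t + t^2.
Iterating the recurrence: a_0,…,a_{7} = -3, -1, 2, 3, 1, -2, -3, -1.

-1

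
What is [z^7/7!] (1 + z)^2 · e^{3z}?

The EGF product rule gives c_7 = Σ_{k_1+k_2=7} C(7; k_1,k_2) · ∏ g_i(k_i), where (1+z)^2 gives the falling factorial (2)_k; e^{3z} gives (3)^k.
g_1(k) for k = 0…7: 1, 2, 2, 0, 0, 0, 0, 0.
g_2(k) for k = 0…7: 1, 3, 9, 27, 81, 243, 729, 2187.
c_7 = Σ_k C(7,k)·g_1(k)·g_2(7−k) = 1·1·2187 + 7·2·729 + 21·2·243 = 2187 + 10206 + 10206 = 22599.

22599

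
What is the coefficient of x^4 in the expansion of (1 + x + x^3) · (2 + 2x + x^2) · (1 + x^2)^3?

(1 + x + x^3) has coefficients 1,1,0,1 for degrees 0…3.
(2 + 2x + x^2) has coefficients 2,2,1,0,0 for degrees 0…4.
Finally multiplying by (1 + x^2)^3, the product of all factors after the first has coefficients 2,2,7,6,9 for degrees 0…4.
[x^4] = 1·9 + 1·6 + 1·2 = 17.

17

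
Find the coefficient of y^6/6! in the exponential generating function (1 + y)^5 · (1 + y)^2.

The EGF product rule gives c_6 = Σ_{k_1+k_2=6} C(6; k_1,k_2) · ∏ g_i(k_i), where (1+y)^5 gives the falling factorial (5)_k; (1+y)^2 gives the falling factorial (2)_k.
g_1(k) for k = 0…6: 1, 5, 20, 60, 120, 120, 0.
g_2(k) for k = 0…6: 1, 2, 2, 0, 0, 0, 0.
c_6 = Σ_k C(6,k)·g_1(k)·g_2(6−k) = 15·120·2 + 6·120·2 = 3600 + 1440 = 5040.

5040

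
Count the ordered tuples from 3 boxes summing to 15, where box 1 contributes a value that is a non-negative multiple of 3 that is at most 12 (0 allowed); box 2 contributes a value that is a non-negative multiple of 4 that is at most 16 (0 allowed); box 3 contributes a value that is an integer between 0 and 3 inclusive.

5

The generating function for the choices is (1 + x^3 + x^6 + x^9 + x^12)·(1 + x^4 + x^8 + x^12 + x^16)·(1 + x + x^2 + x^3); the count is [x^15].
(1 + x^3 + x^6 + x^9 + x^12) has coefficients 1,0,0,1,0,0,1,0,0,1,0,0,1 for degrees 0…12.
(1 + x^4 + x^8 + x^12 + x^16) has coefficients 1,0,0,0,1,0,0,0,1,0,0,0,1,0,0,0 for degrees 0…15.
Finally multiplying by (1 + x + x^2 + x^3), the product of all factors after the first has coefficients 1,1,1,1,1,1,1,1,1,1,1,1,1,1,1,1 for degrees 0…15.
[x^15] = 1·1 + 1·1 + 1·1 + 1·1 + 1·1 = 5.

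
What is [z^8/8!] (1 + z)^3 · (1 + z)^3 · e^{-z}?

-887

The EGF product rule gives c_8 = Σ_{k_1+k_2+k_3=8} C(8; k_1,k_2,k_3) · ∏ g_i(k_i), where (1+z)^3 gives the falling factorial (3)_k; (1+z)^3 gives the falling factorial (3)_k; e^{-z} gives (-1)^k.
g_1(k) for k = 0…8: 1, 3, 6, 6, 0, 0, 0, 0, 0.
g_2(k) for k = 0…8: 1, 3, 6, 6, 0, 0, 0, 0, 0.
g_3(k) for k = 0…8: 1, -1, 1, -1, 1, -1, 1, -1, 1.
First combine the last two factors: h(k) = Σ_j C(k,j)·g_2(j)·g_3(k−j) for k = 0…8: 1, 2, 1, -4, 1, 14, -47, 104, -191.
c_8 = Σ_k C(8,k)·g_1(k)·h(8−k) = 1·1·(-191) + 8·3·104 + 28·6·(-47) + 56·6·14 = −191 + 2496 − 7896 + 4704 = -887.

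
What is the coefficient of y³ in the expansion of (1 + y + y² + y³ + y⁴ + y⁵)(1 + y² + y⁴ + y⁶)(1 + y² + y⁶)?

3

(1 + y + y² + y³ + y⁴ + y⁵) has coefficients 1,1,1,1 for degrees 0…3.
(1 + y² + y⁴ + y⁶) has coefficients 1,0,1,0 for degrees 0…3.
Finally multiplying by (1 + y² + y⁶), the product of all factors after the first has coefficients 1,0,2,0 for degrees 0…3.
[y³] = 1·0 + 1·2 + 1·0 + 1·1 = 3.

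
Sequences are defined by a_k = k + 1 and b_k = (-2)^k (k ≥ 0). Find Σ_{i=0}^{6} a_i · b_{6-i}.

31

This is [x^6] in the product of the two ordinary generating functions.
Σ = 1·64 + 2·(-32) + 3·16 + 4·(-8) + 5·4 + 6·(-2) + 7·1 = 31.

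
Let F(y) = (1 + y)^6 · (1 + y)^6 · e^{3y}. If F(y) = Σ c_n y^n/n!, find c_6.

4871205

The EGF product rule gives c_6 = Σ_{k_1+k_2+k_3=6} C(6; k_1,k_2,k_3) · ∏ g_i(k_i), where (1+y)^6 gives the falling factorial (6)_k; (1+y)^6 gives the falling factorial (6)_k; e^{3y} gives (3)^k.
g_1(k) for k = 0…6: 1, 6, 30, 120, 360, 720, 720.
g_2(k) for k = 0…6: 1, 6, 30, 120, 360, 720, 720.
g_3(k) for k = 0…6: 1, 3, 9, 27, 81, 243, 729.
First combine the last two factors: h(k) = Σ_j C(k,j)·g_2(j)·g_3(k−j) for k = 0…6: 1, 9, 75, 579, 4149, 27693, 173007.
c_6 = Σ_k C(6,k)·g_1(k)·h(6−k) = 1·1·173007 + 6·6·27693 + 15·30·4149 + 20·120·579 + 15·360·75 + 6·720·9 + 1·720·1 = 173007 + 996948 + 1867050 + 1389600 + 405000 + 38880 + 720 = 4871205.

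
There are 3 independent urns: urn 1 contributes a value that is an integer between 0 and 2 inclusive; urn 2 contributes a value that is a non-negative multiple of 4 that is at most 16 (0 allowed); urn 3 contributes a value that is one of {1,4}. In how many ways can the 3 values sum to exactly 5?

2

The generating function for the choices is (1 + z + z²)·(1 + z⁴ + z⁸ + z¹² + z¹⁶)·(z + z⁴); the count is [z⁵].
(1 + z + z²) has coefficients 1,1,1 for degrees 0…2.
(1 + z⁴ + z⁸ + z¹² + z¹⁶) has coefficients 1,0,0,0,1,0 for degrees 0…5.
Finally multiplying by (z + z⁴), the product of all factors after the first has coefficients 0,1,0,0,1,1 for degrees 0…5.
[z⁵] = 1·1 + 1·1 + 1·0 = 2.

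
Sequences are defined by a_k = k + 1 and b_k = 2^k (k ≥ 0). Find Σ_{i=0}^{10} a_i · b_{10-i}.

This is [x^10] in the product of the two ordinary generating functions.
Σ = 1·1024 + 2·512 + 3·256 + 4·128 + 5·64 + 6·32 + 7·16 + 8·8 + 9·4 + 10·2 + 11·1 = 4083.

4083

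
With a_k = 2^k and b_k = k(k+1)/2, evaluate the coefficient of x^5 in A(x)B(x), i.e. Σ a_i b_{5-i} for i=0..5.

99

The convolution is the t^5 coefficient of A(t)B(t).
Σ = 1·15 + 2·10 + 4·6 + 8·3 + 16·1 + 32·0 = 99.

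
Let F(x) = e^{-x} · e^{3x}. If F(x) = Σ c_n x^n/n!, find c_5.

32

The EGF product rule gives c_5 = Σ_{k_1+k_2=5} C(5; k_1,k_2) · ∏ g_i(k_i), where e^{-x} gives (-1)^k; e^{3x} gives (3)^k.
g_1(k) for k = 0…5: 1, -1, 1, -1, 1, -1.
g_2(k) for k = 0…5: 1, 3, 9, 27, 81, 243.
c_5 = Σ_k C(5,k)·g_1(k)·g_2(5−k) = 1·1·243 + 5·(-1)·81 + 10·1·27 + 10·(-1)·9 + 5·1·3 + 1·(-1)·1 = 243 − 405 + 270 − 90 + 15 − 1 = 32.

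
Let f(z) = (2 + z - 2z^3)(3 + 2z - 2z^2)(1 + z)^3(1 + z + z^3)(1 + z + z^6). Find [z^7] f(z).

-25

(2 + z - 2z^3) has coefficients 2,1,0,-2 for degrees 0…3.
(3 + 2z - 2z^2) has coefficients 3,2,-2,0,0,0,0,0 for degrees 0…7.
Multiplying by (1 + z)^3 gives running coefficients 3,11,13,3,-4,-2,0,0 for degrees 0…7.
Multiplying by (1 + z + z^3) gives running coefficients 3,14,24,19,10,7,1,-4 for degrees 0…7.
Finally multiplying by (1 + z + z^6), the product of all factors after the first has coefficients 3,17,38,43,29,17,11,11 for degrees 0…7.
[z^7] = 2·11 + 1·11 − 2·29 = -25.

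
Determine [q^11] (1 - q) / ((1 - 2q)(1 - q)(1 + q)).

The denominator gives the recurrence a_n = 2a_(n−1) + a_(n−2) − 2a_(n−3) for n ≥ 3; the numerator fixes a_0 = 1, a_1 = 1, a_2 = 3.
Iterating: 1, 1, 3, 5, 11, 21, 43, 85, 171, 341, 683, 1365, so a_11 = 1365.

1365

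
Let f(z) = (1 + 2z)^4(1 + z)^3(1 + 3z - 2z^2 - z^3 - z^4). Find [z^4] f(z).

465

(1 + 2z)^4 has coefficients 1,8,24,32,16 for degrees 0…4.
(1 + z)^3 has coefficients 1,3,3,1,0 for degrees 0…4.
Finally multiplying by (1 + 3z - 2z^2 - z^3 - z^4), the product of all factors after the first has coefficients 1,6,10,3,-7 for degrees 0…4.
[z^4] = 1·(-7) + 8·3 + 24·10 + 32·6 + 16·1 = 465.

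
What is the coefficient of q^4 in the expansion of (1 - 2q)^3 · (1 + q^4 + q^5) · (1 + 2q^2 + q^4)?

(1 - 2q)^3 has coefficients 1,-6,12,-8 for degrees 0…3.
(1 + q^4 + q^5) has coefficients 1,0,0,0,1 for degrees 0…4.
Finally multiplying by (1 + 2q^2 + q^4), the product of all factors after the first has coefficients 1,0,2,0,2 for degrees 0…4.
[q^4] = 1·2 − 6·0 + 12·2 − 8·0 = 26.

26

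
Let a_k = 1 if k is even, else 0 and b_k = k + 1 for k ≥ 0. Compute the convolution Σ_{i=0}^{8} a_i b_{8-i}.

The convolution is the t^8 coefficient of A(t)B(t).
Σ = 1·9 + 0·8 + 1·7 + 0·6 + 1·5 + 0·4 + 1·3 + 0·2 + 1·1 = 25.

25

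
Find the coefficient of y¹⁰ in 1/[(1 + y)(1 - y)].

1

Partial fractions give a closed form: a_n = (1/2)·(-1)^n + (1/2)·1^n.
At n = 10: a_10 = 1.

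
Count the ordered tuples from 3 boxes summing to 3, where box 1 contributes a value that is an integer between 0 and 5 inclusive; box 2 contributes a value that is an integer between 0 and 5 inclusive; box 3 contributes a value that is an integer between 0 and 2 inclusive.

9

The generating function for the choices is (1 + q + q^2 + q^3 + q^4 + q^5)·(1 + q + q^2 + q^3 + q^4 + q^5)·(1 + q + q^2); the count is [q^3].
(1 + q + q^2 + q^3 + q^4 + q^5) has coefficients 1,1,1,1 for degrees 0…3.
(1 + q + q^2 + q^3 + q^4 + q^5) has coefficients 1,1,1,1 for degrees 0…3.
Finally multiplying by (1 + q + q^2), the product of all factors after the first has coefficients 1,2,3,3 for degrees 0…3.
[q^3] = 1·3 + 1·3 + 1·2 + 1·1 = 9.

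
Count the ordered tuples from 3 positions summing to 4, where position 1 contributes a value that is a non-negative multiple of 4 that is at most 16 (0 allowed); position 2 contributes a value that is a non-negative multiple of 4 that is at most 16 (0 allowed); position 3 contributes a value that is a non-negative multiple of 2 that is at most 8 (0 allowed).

The generating function for the choices is (1 + x^4 + x^8 + x^12 + x^16)·(1 + x^4 + x^8 + x^12 + x^16)·(1 + x^2 + x^4 + x^6 + x^8); the count is [x^4].
(1 + x^4 + x^8 + x^12 + x^16) has coefficients 1,0,0,0,1 for degrees 0…4.
(1 + x^4 + x^8 + x^12 + x^16) has coefficients 1,0,0,0,1 for degrees 0…4.
Finally multiplying by (1 + x^2 + x^4 + x^6 + x^8), the product of all factors after the first has coefficients 1,0,1,0,2 for degrees 0…4.
[x^4] = 1·2 + 1·1 = 3.

3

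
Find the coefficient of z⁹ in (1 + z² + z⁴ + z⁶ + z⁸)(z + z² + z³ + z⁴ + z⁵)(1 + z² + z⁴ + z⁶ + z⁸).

(1 + z² + z⁴ + z⁶ + z⁸) has coefficients 1,0,1,0,1,0,1,0,1 for degrees 0…8.
(z + z² + z³ + z⁴ + z⁵) has coefficients 0,1,1,1,1,1,0,0,0,0 for degrees 0…9.
Finally multiplying by (1 + z² + z⁴ + z⁶ + z⁸), the product of all factors after the first has coefficients 0,1,1,2,2,3,2,3,2,3 for degrees 0…9.
[z⁹] = 1·3 + 1·3 + 1·3 + 1·2 + 1·1 = 12.

12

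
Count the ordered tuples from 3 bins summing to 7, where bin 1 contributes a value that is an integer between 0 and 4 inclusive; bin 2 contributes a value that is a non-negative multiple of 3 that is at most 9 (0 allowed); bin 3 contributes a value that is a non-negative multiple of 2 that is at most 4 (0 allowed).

5

The generating function for the choices is (1 + t + t² + t³ + t⁴)·(1 + t³ + t⁶ + t⁹)·(1 + t² + t⁴); the count is [t⁷].
(1 + t + t² + t³ + t⁴) has coefficients 1,1,1,1,1 for degrees 0…4.
(1 + t³ + t⁶ + t⁹) has coefficients 1,0,0,1,0,0,1,0 for degrees 0…7.
Finally multiplying by (1 + t² + t⁴), the product of all factors after the first has coefficients 1,0,1,1,1,1,1,1 for degrees 0…7.
[t⁷] = 1·1 + 1·1 + 1·1 + 1·1 + 1·1 = 5.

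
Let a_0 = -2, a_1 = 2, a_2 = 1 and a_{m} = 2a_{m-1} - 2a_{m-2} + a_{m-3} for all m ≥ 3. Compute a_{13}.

The ordinary generating function has denominator 1 - 2x + 2x^2 - x^3.
Iterating the recurrence: a_0,…,a_{13} = -2, 2, 1, -4, -8, -7, -2, 2, 1, -4, -8, -7, -2, 2.

2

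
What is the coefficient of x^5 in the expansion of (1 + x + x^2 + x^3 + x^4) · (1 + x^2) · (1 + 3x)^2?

(1 + x + x^2 + x^3 + x^4) has coefficients 1,1,1,1,1 for degrees 0…4.
(1 + x^2) has coefficients 1,0,1,0,0,0 for degrees 0…5.
Finally multiplying by (1 + 3x)^2, the product of all factors after the first has coefficients 1,6,10,6,9,0 for degrees 0…5.
[x^5] = 1·0 + 1·9 + 1·6 + 1·10 + 1·6 = 31.

31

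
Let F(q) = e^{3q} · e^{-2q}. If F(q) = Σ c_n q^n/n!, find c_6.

1

The EGF product rule gives c_6 = Σ_{k_1+k_2=6} C(6; k_1,k_2) · ∏ g_i(k_i), where e^{3q} gives (3)^k; e^{-2q} gives (-2)^k.
g_1(k) for k = 0…6: 1, 3, 9, 27, 81, 243, 729.
g_2(k) for k = 0…6: 1, -2, 4, -8, 16, -32, 64.
c_6 = Σ_k C(6,k)·g_1(k)·g_2(6−k) = 1·1·64 + 6·3·(-32) + 15·9·16 + 20·27·(-8) + 15·81·4 + 6·243·(-2) + 1·729·1 = 64 − 576 + 2160 − 4320 + 4860 − 2916 + 729 = 1.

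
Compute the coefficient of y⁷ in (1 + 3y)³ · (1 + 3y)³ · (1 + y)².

2916

(1 + 3y)³ has coefficients 1,9,27,27 for degrees 0…3.
(1 + 3y)³ has coefficients 1,9,27,27,0,0,0,0 for degrees 0…7.
Finally multiplying by (1 + y)², the product of all factors after the first has coefficients 1,11,46,90,81,27,0,0 for degrees 0…7.
[y⁷] = 1·0 + 9·0 + 27·27 + 27·81 = 2916.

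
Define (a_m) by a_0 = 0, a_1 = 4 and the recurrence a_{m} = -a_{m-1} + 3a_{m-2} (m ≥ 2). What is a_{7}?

The ordinary generating function has denominator 1 + y - 3y^2.
Iterating the recurrence: a_0,…,a_{7} = 0, 4, -4, 16, -28, 76, -160, 388.

388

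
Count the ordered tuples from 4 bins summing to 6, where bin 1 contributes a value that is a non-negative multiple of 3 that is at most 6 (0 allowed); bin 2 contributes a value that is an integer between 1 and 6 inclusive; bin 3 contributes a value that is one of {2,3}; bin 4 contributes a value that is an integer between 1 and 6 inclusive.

5

The generating function for the choices is (1 + t^3 + t^6)·(t + t^2 + t^3 + t^4 + t^5 + t^6)·(t^2 + t^3)·(t + t^2 + t^3 + t^4 + t^5 + t^6); the count is [t^6].
(1 + t^3 + t^6) has coefficients 1,0,0,1,0,0,1 for degrees 0…6.
(t + t^2 + t^3 + t^4 + t^5 + t^6) has coefficients 0,1,1,1,1,1,1 for degrees 0…6.
Multiplying by (t^2 + t^3) gives running coefficients 0,0,0,1,2,2,2 for degrees 0…6.
Finally multiplying by (t + t^2 + t^3 + t^4 + t^5 + t^6), the product of all factors after the first has coefficients 0,0,0,0,1,3,5 for degrees 0…6.
[t^6] = 1·5 + 1·0 + 1·0 = 5.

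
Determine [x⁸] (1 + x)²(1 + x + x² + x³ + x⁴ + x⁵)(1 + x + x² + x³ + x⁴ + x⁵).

(1 + x)² has coefficients 1,2,1 for degrees 0…2.
(1 + x + x² + x³ + x⁴ + x⁵) has coefficients 1,1,1,1,1,1,0,0,0 for degrees 0…8.
Finally multiplying by (1 + x + x² + x³ + x⁴ + x⁵), the product of all factors after the first has coefficients 1,2,3,4,5,6,5,4,3 for degrees 0…8.
[x⁸] = 1·3 + 2·4 + 1·5 = 16.

16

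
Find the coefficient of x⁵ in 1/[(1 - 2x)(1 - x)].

63

The denominator gives the recurrence a_n = 3a_(n−1) − 2a_(n−2) for n ≥ 2; the numerator fixes a_0 = 1, a_1 = 3.
Iterating: 1, 3, 7, 15, 31, 63, so a_5 = 63.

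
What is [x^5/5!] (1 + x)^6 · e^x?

4051

The EGF product rule gives c_5 = Σ_{k_1+k_2=5} C(5; k_1,k_2) · ∏ g_i(k_i), where (1+x)^6 gives the falling factorial (6)_k; e^x gives (1)^k.
g_1(k) for k = 0…5: 1, 6, 30, 120, 360, 720.
g_2(k) for k = 0…5: 1, 1, 1, 1, 1, 1.
c_5 = Σ_k C(5,k)·g_1(k)·g_2(5−k) = 1·1·1 + 5·6·1 + 10·30·1 + 10·120·1 + 5·360·1 + 1·720·1 = 1 + 30 + 300 + 1200 + 1800 + 720 = 4051.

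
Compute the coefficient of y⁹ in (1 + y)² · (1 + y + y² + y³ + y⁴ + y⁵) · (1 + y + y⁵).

4

(1 + y)² has coefficients 1,2,1 for degrees 0…2.
(1 + y + y² + y³ + y⁴ + y⁵) has coefficients 1,1,1,1,1,1,0,0,0,0 for degrees 0…9.
Finally multiplying by (1 + y + y⁵), the product of all factors after the first has coefficients 1,2,2,2,2,3,2,1,1,1 for degrees 0…9.
[y⁹] = 1·1 + 2·1 + 1·1 = 4.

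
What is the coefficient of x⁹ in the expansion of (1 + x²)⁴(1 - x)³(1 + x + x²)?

-12

(1 + x²)⁴ has coefficients 1,0,4,0,6,0,4,0,1 for degrees 0…8.
(1 - x)³ has coefficients 1,-3,3,-1,0,0,0,0,0,0 for degrees 0…9.
Finally multiplying by (1 + x + x²), the product of all factors after the first has coefficients 1,-2,1,-1,2,-1,0,0,0,0 for degrees 0…9.
[x⁹] = 1·0 + 4·0 + 6·(-1) + 4·(-1) + 1·(-2) = -12.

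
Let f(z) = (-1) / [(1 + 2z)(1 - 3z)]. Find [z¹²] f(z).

-320503

The denominator gives the recurrence a_n = a_(n−1) + 6a_(n−2) for n ≥ 3; the numerator fixes a_0 = -1, a_1 = -1, a_2 = -7.
Iterating: -1, -1, -7, -13, -55, -133, -463, -1261, -4039, -11605, -35839, -105469, -320503, so a_12 = -320503.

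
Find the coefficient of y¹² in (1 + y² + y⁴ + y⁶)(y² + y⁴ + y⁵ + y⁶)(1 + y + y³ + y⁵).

(1 + y² + y⁴ + y⁶) has coefficients 1,0,1,0,1,0,1 for degrees 0…6.
(y² + y⁴ + y⁵ + y⁶) has coefficients 0,0,1,0,1,1,1,0,0,0,0,0,0 for degrees 0…12.
Finally multiplying by (1 + y + y³ + y⁵), the product of all factors after the first has coefficients 0,0,1,1,1,3,2,3,1,2,1,1,0 for degrees 0…12.
[y¹²] = 1·0 + 1·1 + 1·1 + 1·2 = 4.

4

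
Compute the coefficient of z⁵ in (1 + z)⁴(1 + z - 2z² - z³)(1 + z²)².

(1 + z)⁴ has coefficients 1,4,6,4,1 for degrees 0…4.
(1 + z - 2z² - z³) has coefficients 1,1,-2,-1,0,0 for degrees 0…5.
Finally multiplying by (1 + z²)², the product of all factors after the first has coefficients 1,1,0,1,-3,-1 for degrees 0…5.
[z⁵] = 1·(-1) + 4·(-3) + 6·1 + 4·0 + 1·1 = -6.

-6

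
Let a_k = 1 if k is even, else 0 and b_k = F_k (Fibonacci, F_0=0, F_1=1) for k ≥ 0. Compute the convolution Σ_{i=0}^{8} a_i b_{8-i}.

The convolution is the t^8 coefficient of A(t)B(t).
Σ = 1·21 + 0·13 + 1·8 + 0·5 + 1·3 + 0·2 + 1·1 + 0·1 + 1·0 = 33.

33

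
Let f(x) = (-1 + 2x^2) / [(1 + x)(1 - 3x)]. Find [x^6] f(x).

-425

The denominator gives the recurrence a_n = 2a_(n−1) + 3a_(n−2) for n ≥ 3; the numerator fixes a_0 = -1, a_1 = -2, a_2 = -5.
Iterating: -1, -2, -5, -16, -47, -142, -425, so a_6 = -425.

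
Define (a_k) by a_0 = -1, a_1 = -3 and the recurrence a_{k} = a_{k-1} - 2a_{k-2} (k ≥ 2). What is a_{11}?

-91

The ordinary generating function has denominator 1 - x + 2x^2.
Iterating the recurrence: a_0,…,a_{11} = -1, -3, -1, 5, 7, -3, -17, -11, 23, 45, -1, -91.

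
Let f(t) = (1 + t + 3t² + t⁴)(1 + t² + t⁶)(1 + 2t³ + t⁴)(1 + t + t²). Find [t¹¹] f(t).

(1 + t + 3t² + t⁴) has coefficients 1,1,3,0,1 for degrees 0…4.
(1 + t² + t⁶) has coefficients 1,0,1,0,0,0,1,0,0,0,0,0 for degrees 0…11.
Multiplying by (1 + 2t³ + t⁴) gives running coefficients 1,0,1,2,1,2,2,0,0,2,1,0 for degrees 0…11.
Finally multiplying by (1 + t + t²), the product of all factors after the first has coefficients 1,1,2,3,4,5,5,4,2,2,3,3 for degrees 0…11.
[t¹¹] = 1·3 + 1·3 + 3·2 + 1·4 = 16.

16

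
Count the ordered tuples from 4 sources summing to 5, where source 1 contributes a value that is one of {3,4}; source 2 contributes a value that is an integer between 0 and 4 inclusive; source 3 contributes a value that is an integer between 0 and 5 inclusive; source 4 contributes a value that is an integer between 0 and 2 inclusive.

9

The generating function for the choices is (z³ + z⁴)·(1 + z + z² + z³ + z⁴)·(1 + z + z² + z³ + z⁴ + z⁵)·(1 + z + z²); the count is [z⁵].
(z³ + z⁴) has coefficients 0,0,0,1,1 for degrees 0…4.
(1 + z + z² + z³ + z⁴) has coefficients 1,1,1,1,1,0 for degrees 0…5.
Multiplying by (1 + z + z² + z³ + z⁴ + z⁵) gives running coefficients 1,2,3,4,5,5 for degrees 0…5.
Finally multiplying by (1 + z + z²), the product of all factors after the first has coefficients 1,3,6,9,12,14 for degrees 0…5.
[z⁵] = 1·6 + 1·3 = 9.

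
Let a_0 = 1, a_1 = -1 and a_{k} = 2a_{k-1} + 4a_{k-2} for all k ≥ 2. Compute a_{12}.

The ordinary generating function has denominator 1 - 2z - 4z^2.
Iterating the recurrence: a_0,…,a_{12} = 1, -1, 2, 0, 8, 16, 64, 192, 640, 2048, 6656, 21504, 69632.

69632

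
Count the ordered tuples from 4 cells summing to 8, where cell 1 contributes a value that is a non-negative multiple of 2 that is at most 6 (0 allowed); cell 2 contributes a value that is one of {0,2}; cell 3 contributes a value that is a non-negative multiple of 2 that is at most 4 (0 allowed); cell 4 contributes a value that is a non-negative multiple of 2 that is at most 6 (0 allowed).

19

The generating function for the choices is (1 + q^2 + q^4 + q^6)·(1 + q^2)·(1 + q^2 + q^4)·(1 + q^2 + q^4 + q^6); the count is [q^8].
(1 + q^2 + q^4 + q^6) has coefficients 1,0,1,0,1,0,1 for degrees 0…6.
(1 + q^2) has coefficients 1,0,1,0,0,0,0,0,0 for degrees 0…8.
Multiplying by (1 + q^2 + q^4) gives running coefficients 1,0,2,0,2,0,1,0,0 for degrees 0…8.
Finally multiplying by (1 + q^2 + q^4 + q^6), the product of all factors after the first has coefficients 1,0,3,0,5,0,6,0,5 for degrees 0…8.
[q^8] = 1·5 + 1·6 + 1·5 + 1·3 = 19.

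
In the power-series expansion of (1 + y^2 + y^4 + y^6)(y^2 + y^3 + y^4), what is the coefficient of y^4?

2

(1 + y^2 + y^4 + y^6) has coefficients 1,0,1,0,1 for degrees 0…4.
(y^2 + y^3 + y^4) has coefficients 0,0,1,1,1 for degrees 0…4.
[y^4] = 1·1 + 1·1 + 1·0 = 2.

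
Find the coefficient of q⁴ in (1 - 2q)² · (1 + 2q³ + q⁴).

-7

(1 - 2q)² has coefficients 1,-4,4 for degrees 0…2.
(1 + 2q³ + q⁴) has coefficients 1,0,0,2,1 for degrees 0…4.
[q⁴] = 1·1 − 4·2 + 4·0 = -7.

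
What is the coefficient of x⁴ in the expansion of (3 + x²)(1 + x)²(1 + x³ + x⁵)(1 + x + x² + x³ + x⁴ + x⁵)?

(3 + x²) has coefficients 3,0,1 for degrees 0…2.
(1 + x)² has coefficients 1,2,1,0,0 for degrees 0…4.
Multiplying by (1 + x³ + x⁵) gives running coefficients 1,2,1,1,2 for degrees 0…4.
Finally multiplying by (1 + x + x² + x³ + x⁴ + x⁵), the product of all factors after the first has coefficients 1,3,4,5,7 for degrees 0…4.
[x⁴] = 3·7 + 1·4 = 25.

25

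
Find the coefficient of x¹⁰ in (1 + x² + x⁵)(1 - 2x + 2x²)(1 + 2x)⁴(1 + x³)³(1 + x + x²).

(1 + x² + x⁵) has coefficients 1,0,1,0,0,1 for degrees 0…5.
(1 - 2x + 2x²) has coefficients 1,-2,2,0,0,0,0,0,0,0,0 for degrees 0…10.
Multiplying by (1 + 2x)⁴ gives running coefficients 1,6,10,0,0,32,32,0,0,0,0 for degrees 0…10.
Multiplying by (1 + x³)³ gives running coefficients 1,6,10,3,18,62,35,18,126,97,6 for degrees 0…10.
Finally multiplying by (1 + x + x²), the product of all factors after the first has coefficients 1,7,17,19,31,83,115,115,179,241,229 for degrees 0…10.
[x¹⁰] = 1·229 + 1·179 + 1·83 = 491.

491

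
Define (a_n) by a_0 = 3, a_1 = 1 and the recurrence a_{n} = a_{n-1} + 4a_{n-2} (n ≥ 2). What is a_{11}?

42737

The ordinary generating function has denominator 1 - t - 4t^2.
Iterating the recurrence: a_0,…,a_{11} = 3, 1, 13, 17, 69, 137, 413, 961, 2613, 6457, 16909, 42737.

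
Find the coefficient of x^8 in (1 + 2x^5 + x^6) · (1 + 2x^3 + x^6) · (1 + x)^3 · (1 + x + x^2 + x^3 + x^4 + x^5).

51

(1 + 2x^5 + x^6) has coefficients 1,0,0,0,0,2,1 for degrees 0…6.
(1 + 2x^3 + x^6) has coefficients 1,0,0,2,0,0,1,0,0 for degrees 0…8.
Multiplying by (1 + x)^3 gives running coefficients 1,3,3,3,6,6,3,3,3 for degrees 0…8.
Finally multiplying by (1 + x + x^2 + x^3 + x^4 + x^5), the product of all factors after the first has coefficients 1,4,7,10,16,22,24,24,24 for degrees 0…8.
[x^8] = 1·24 + 2·10 + 1·7 = 51.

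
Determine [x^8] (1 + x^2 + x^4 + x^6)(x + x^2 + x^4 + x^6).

3

(1 + x^2 + x^4 + x^6) has coefficients 1,0,1,0,1,0,1 for degrees 0…6.
(x + x^2 + x^4 + x^6) has coefficients 0,1,1,0,1,0,1,0,0 for degrees 0…8.
[x^8] = 1·0 + 1·1 + 1·1 + 1·1 = 3.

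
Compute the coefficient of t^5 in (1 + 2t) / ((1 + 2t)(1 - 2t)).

Partial fractions give a closed form: a_n = (1)·2^n.
At n = 5: a_5 = 32.

32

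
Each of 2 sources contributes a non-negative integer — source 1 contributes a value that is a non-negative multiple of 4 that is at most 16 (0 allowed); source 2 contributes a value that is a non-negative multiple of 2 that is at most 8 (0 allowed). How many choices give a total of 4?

The generating function for the choices is (1 + y^4 + y^8 + y^12 + y^16)·(1 + y^2 + y^4 + y^6 + y^8); the count is [y^4].
(1 + y^4 + y^8 + y^12 + y^16) has coefficients 1,0,0,0,1 for degrees 0…4.
(1 + y^2 + y^4 + y^6 + y^8) has coefficients 1,0,1,0,1 for degrees 0…4.
[y^4] = 1·1 + 1·1 = 2.

2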